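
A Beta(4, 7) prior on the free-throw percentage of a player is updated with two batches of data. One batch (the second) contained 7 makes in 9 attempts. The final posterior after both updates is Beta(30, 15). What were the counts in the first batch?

Because Beta–binomial updating is additive in the counts, the combined data contributed (α_post−α_prior, β_post−β_prior) successes and failures.
Total across both batches: 30−4=26 makes, 15−7=8 misses.
Subtract the second batch: 26−7=19 makes and 8−2=6 misses.

19 makes and 6 misses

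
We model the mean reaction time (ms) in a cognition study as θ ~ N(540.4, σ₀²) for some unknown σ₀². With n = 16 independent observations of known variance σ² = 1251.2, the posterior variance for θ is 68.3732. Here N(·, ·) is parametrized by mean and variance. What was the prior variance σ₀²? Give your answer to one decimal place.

σ₀² = 544.1

For the Normal–Normal model with known σ², precisions add: τ_n = τ₀ + n/σ².
So 1/σ₀² = 1/68.3732 − 16/1251.2 = 0.014626 − 0.012788 = 0.001838.
Hence σ₀² = 1/0.001838 ≈ 544.1.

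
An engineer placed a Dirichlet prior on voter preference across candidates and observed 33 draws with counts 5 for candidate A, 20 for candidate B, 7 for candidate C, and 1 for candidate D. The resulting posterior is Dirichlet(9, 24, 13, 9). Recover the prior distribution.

For a Dirichlet(α) prior with multinomial counts c, the posterior is Dirichlet(α + c) componentwise.
Subtract each count from the matching posterior parameter: 9−5=4, 24−20=4, 13−7=6, 9−1=8.

Dirichlet(4, 4, 6, 8)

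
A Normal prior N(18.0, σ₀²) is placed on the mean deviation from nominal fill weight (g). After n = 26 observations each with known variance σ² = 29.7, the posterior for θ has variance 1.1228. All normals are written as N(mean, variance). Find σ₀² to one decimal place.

σ₀² = 65.7

For the Normal–Normal model with known σ², precisions add: τ_n = τ₀ + n/σ².
So 1/σ₀² = 1/1.1228 − 26/29.7 = 0.890631 − 0.875421 = 0.015210.
Hence σ₀² = 1/0.015210 ≈ 65.7.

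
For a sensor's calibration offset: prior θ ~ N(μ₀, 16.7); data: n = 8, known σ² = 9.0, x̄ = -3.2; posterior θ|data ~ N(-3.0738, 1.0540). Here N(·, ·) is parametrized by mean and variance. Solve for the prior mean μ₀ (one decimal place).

μ₀ = -1.2

The posterior mean is a precision-weighted average: μ_n = (τ₀μ₀ + τ_data·x̄)/(τ₀+τ_data), with τ₀=1/σ₀² and τ_data=n/σ².
Here τ₀ = 1/16.7 = 0.059880 and τ_data = 8/9.0 = 0.888889, so τ_n = 0.948769.
Rearranging for μ₀: μ₀ = (μ_n·τ_n − τ_data·x̄)/τ₀ = (-3.0738·0.948769 − 0.888889·-3.2) / 0.059880 = -0.071881/0.059880 ≈ -1.2.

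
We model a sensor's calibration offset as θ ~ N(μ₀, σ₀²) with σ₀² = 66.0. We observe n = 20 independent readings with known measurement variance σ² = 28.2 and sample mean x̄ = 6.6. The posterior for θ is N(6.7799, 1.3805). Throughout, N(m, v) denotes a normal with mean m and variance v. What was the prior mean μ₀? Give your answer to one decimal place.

μ₀ = 15.2

With known observation variance, the Normal–Normal posterior has precision τ_n = τ₀ + n/σ² and mean μ_n = (τ₀μ₀ + (n/σ²)x̄)/τ_n.
Here τ₀ = 1/66.0 = 0.015152 and τ_data = 20/28.2 = 0.709220, so τ_n = 0.724372.
Rearranging for μ₀: μ₀ = (μ_n·τ_n − τ_data·x̄)/τ₀ = (6.7799·0.724372 − 0.709220·6.6) / 0.015152 = 0.230318/0.015152 ≈ 15.2.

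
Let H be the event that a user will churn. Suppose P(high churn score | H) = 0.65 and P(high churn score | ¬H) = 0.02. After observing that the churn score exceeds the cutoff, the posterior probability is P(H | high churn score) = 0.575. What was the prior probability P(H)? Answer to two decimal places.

Bayes' rule in odds form gives O(H|E) = O(H)·[P(E|H)/P(E|¬H)], hence O(H) = O(H|E)/LR.
Posterior odds = 0.575/(1−0.575) = 1.3529. LR = 0.65/0.02 = 32.5000.
Prior odds = 1.3529/32.5000 = 0.0416, so P(H) = 0.0416/(1+0.0416) ≈ 0.04.

P(H) = 0.04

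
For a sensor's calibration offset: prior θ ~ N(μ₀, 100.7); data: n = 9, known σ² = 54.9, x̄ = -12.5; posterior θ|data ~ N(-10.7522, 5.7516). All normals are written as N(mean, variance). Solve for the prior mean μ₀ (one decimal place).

With known observation variance, the Normal–Normal posterior has precision τ_n = τ₀ + n/σ² and mean μ_n = (τ₀μ₀ + (n/σ²)x̄)/τ_n.
Here τ₀ = 1/100.7 = 0.009930 and τ_data = 9/54.9 = 0.163934, so τ_n = 0.173864.
Rearranging for μ₀: μ₀ = (μ_n·τ_n − τ_data·x̄)/τ₀ = (-10.7522·0.173864 − 0.163934·-12.5) / 0.009930 = 0.179754/0.009930 ≈ 18.1.

μ₀ = 18.1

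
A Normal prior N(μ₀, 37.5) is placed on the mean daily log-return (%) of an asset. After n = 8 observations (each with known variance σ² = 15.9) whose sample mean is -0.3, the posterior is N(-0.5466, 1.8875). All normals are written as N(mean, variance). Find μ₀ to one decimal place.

μ₀ = -5.2

With known observation variance, the Normal–Normal posterior has precision τ_n = τ₀ + n/σ² and mean μ_n = (τ₀μ₀ + (n/σ²)x̄)/τ_n.
Here τ₀ = 1/37.5 = 0.026667 and τ_data = 8/15.9 = 0.503145, so τ_n = 0.529812.
Rearranging for μ₀: μ₀ = (μ_n·τ_n − τ_data·x̄)/τ₀ = (-0.5466·0.529812 − 0.503145·-0.3) / 0.026667 = -0.138652/0.026667 ≈ -5.2.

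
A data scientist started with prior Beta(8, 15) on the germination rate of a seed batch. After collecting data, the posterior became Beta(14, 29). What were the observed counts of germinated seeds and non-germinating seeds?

A Beta(α, β) prior with s successes and f failures in binomial data gives a Beta(α+s, β+f) posterior.
Match parameters: s=14−8=6, f=29−15=14.

6 germinated seeds and 14 non-germinating seeds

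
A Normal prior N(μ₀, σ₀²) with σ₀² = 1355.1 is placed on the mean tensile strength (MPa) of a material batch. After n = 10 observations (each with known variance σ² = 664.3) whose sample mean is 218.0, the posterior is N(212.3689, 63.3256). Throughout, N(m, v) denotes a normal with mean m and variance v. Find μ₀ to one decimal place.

μ₀ = 97.5

With known observation variance, the Normal–Normal posterior has precision τ_n = τ₀ + n/σ² and mean μ_n = (τ₀μ₀ + (n/σ²)x̄)/τ_n.
Here τ₀ = 1/1355.1 = 0.000738 and τ_data = 10/664.3 = 0.015053, so τ_n = 0.015791.
Rearranging for μ₀: μ₀ = (μ_n·τ_n − τ_data·x̄)/τ₀ = (212.3689·0.015791 − 0.015053·218.0) / 0.000738 = 0.071963/0.000738 ≈ 97.5.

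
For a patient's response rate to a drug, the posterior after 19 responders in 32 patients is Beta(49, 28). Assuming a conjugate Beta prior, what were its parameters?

Beta is conjugate to the binomial likelihood: posterior = Beta(α+s, β+f).
Subtract the data counts: 49−19=30, 28−13=15.

Beta(30, 15)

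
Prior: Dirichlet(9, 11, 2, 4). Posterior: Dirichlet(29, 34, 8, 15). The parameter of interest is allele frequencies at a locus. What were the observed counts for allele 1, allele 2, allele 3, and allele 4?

For a Dirichlet(α) prior with multinomial counts c, the posterior is Dirichlet(α + c) componentwise.
Counts are posterior − prior componentwise: 29−9=20, 34−11=23, 8−2=6, 15−4=11.

counts (20, 23, 6, 11)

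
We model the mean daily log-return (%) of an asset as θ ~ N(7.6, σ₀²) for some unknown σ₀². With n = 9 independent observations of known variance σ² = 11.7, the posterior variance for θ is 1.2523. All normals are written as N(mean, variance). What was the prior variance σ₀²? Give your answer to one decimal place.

σ₀² = 34.1

Posterior precision equals prior precision plus data precision: 1/σ_n² = 1/σ₀² + n/σ².
So 1/σ₀² = 1/1.2523 − 9/11.7 = 0.798531 − 0.769231 = 0.029300.
Hence σ₀² = 1/0.029300 ≈ 34.1.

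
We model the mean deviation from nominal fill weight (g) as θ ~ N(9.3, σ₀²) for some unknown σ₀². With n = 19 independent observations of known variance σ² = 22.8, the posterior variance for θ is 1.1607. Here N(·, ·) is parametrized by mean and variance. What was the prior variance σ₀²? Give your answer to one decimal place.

σ₀² = 35.4

For the Normal–Normal model with known σ², precisions add: τ_n = τ₀ + n/σ².
So 1/σ₀² = 1/1.1607 − 19/22.8 = 0.861549 − 0.833333 = 0.028216.
Hence σ₀² = 1/0.028216 ≈ 35.4.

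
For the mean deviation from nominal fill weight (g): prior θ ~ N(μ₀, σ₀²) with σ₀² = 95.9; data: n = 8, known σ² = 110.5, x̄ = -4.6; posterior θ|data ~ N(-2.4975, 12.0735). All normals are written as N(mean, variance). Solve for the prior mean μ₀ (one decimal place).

μ₀ = 12.1

With known observation variance, the Normal–Normal posterior has precision τ_n = τ₀ + n/σ² and mean μ_n = (τ₀μ₀ + (n/σ²)x̄)/τ_n.
Here τ₀ = 1/95.9 = 0.010428 and τ_data = 8/110.5 = 0.072398, so τ_n = 0.082826.
Rearranging for μ₀: μ₀ = (μ_n·τ_n − τ_data·x̄)/τ₀ = (-2.4975·0.082826 − 0.072398·-4.6) / 0.010428 = 0.126173/0.010428 ≈ 12.1.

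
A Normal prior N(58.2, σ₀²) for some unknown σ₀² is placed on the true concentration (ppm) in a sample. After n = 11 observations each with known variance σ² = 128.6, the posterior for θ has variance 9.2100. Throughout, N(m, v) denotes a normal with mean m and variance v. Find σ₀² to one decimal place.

Posterior precision equals prior precision plus data precision: 1/σ_n² = 1/σ₀² + n/σ².
So 1/σ₀² = 1/9.2100 − 11/128.6 = 0.108578 − 0.085537 = 0.023041.
Hence σ₀² = 1/0.023041 ≈ 43.4.

σ₀² = 43.4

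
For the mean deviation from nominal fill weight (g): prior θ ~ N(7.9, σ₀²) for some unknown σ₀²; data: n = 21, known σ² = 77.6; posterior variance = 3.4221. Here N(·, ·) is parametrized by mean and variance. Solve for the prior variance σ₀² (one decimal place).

For the Normal–Normal model with known σ², precisions add: τ_n = τ₀ + n/σ².
So 1/σ₀² = 1/3.4221 − 21/77.6 = 0.292218 − 0.270619 = 0.021599.
Hence σ₀² = 1/0.021599 ≈ 46.3.

σ₀² = 46.3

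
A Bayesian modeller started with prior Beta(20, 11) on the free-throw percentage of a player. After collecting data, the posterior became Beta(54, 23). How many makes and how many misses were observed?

34 makes and 12 misses

Under Beta–binomial conjugacy the posterior parameters are (α+s, β+f).
So s = 54 − 20 = 34 and f = 23 − 11 = 12.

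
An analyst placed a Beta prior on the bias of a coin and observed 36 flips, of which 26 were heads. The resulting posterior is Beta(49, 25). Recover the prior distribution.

Beta(23, 15)

Beta is conjugate to the binomial likelihood: posterior = Beta(a+s, b+f).
So a = 49 − 26 = 23 and b = 25 − 10 = 15.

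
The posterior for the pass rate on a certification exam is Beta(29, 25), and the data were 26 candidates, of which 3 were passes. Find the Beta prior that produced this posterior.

Beta is conjugate to the binomial likelihood: posterior = Beta(a+s, b+f).
So a = 29 − 3 = 26 and b = 25 − 23 = 2.

Beta(26, 2)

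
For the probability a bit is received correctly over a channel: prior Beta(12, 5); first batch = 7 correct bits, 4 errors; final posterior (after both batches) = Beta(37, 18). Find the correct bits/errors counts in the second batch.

18 correct bits and 9 errors

Sequential conjugate updates are equivalent to a single update on the pooled data, so total successes = posterior α − prior α and total failures = posterior β − prior β.
Total across both batches: 37−12=25 correct bits, 18−5=13 errors.
Subtract the first batch: 25−7=18 correct bits and 13−4=9 errors.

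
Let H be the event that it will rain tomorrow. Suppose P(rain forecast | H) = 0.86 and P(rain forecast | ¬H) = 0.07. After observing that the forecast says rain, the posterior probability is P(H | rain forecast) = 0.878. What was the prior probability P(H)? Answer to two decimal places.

P(H) = 0.37

Bayes' rule in odds form gives O(H|E) = O(H)·[P(E|H)/P(E|¬H)], hence O(H) = O(H|E)/LR.
Posterior odds = 0.878/(1−0.878) = 7.1967. LR = 0.86/0.07 = 12.2857.
Prior odds = 7.1967/12.2857 = 0.5858, so P(H) = 0.5858/(1+0.5858) ≈ 0.37.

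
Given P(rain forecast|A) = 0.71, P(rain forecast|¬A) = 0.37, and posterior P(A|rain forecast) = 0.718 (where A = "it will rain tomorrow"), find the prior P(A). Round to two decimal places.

Bayes' rule in odds form gives O(A|E) = O(A)·[P(E|A)/P(E|¬A)], hence O(A) = O(A|E)/LR.
Posterior odds = 0.718/(1−0.718) = 2.5461. LR = 0.71/0.37 = 1.9189.
Prior odds = 2.5461/1.9189 = 1.3269, so P(A) = 1.3269/(1+1.3269) ≈ 0.57.

P(A) = 0.57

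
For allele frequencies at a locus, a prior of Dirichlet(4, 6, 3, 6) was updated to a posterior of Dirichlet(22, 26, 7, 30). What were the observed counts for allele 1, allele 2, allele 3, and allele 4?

counts (18, 20, 4, 24)

For a Dirichlet(α) prior with multinomial counts c, the posterior is Dirichlet(α + c) componentwise.
Counts are posterior − prior componentwise: 22−4=18, 26−6=20, 7−3=4, 30−6=24.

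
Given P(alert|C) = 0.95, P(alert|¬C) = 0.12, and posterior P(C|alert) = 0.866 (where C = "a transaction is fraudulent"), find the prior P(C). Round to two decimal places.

P(C) = 0.45

In odds form, posterior odds = prior odds × likelihood ratio, so prior odds = posterior odds ÷ LR.
Posterior odds = 0.866/(1−0.866) = 6.4627. LR = 0.95/0.12 = 7.9167.
Prior odds = 6.4627/7.9167 = 0.8163, so P(C) = 0.8163/(1+0.8163) ≈ 0.45.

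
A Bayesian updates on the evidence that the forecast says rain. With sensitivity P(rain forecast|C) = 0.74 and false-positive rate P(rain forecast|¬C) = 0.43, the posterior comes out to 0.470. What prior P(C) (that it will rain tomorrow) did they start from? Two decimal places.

P(C) = 0.34

Bayes' rule in odds form gives O(C|E) = O(C)·[P(E|C)/P(E|¬C)], hence O(C) = O(C|E)/LR.
Posterior odds = 0.470/(1−0.470) = 0.8868. LR = 0.74/0.43 = 1.7209.
Prior odds = 0.8868/1.7209 = 0.5153, so P(C) = 0.5153/(1+0.5153) ≈ 0.34.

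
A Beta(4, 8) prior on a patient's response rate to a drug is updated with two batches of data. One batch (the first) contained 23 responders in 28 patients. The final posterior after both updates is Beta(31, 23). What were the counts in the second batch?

4 responders and 10 non-responders

Because Beta–binomial updating is additive in the counts, the combined data contributed (α_post−α_prior, β_post−β_prior) successes and failures.
Total across both batches: 31−4=27 responders, 23−8=15 non-responders.
Subtract the first batch: 27−23=4 responders and 15−5=10 non-responders.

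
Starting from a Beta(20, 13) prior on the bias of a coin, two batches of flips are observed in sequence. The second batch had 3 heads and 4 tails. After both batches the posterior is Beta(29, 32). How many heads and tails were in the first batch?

Because Beta–binomial updating is additive in the counts, the combined data contributed (α_post−α_prior, β_post−β_prior) successes and failures.
Total across both batches: 29−20=9 heads, 32−13=19 tails.
Subtract the second batch: 9−3=6 heads and 19−4=15 tails.

6 heads and 15 tails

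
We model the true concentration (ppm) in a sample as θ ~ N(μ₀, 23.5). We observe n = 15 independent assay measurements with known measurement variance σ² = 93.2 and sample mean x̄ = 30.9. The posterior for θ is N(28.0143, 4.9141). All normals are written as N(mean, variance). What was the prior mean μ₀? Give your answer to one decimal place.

μ₀ = 17.1

With known observation variance, the Normal–Normal posterior has precision τ_n = τ₀ + n/σ² and mean μ_n = (τ₀μ₀ + (n/σ²)x̄)/τ_n.
Here τ₀ = 1/23.5 = 0.042553 and τ_data = 15/93.2 = 0.160944, so τ_n = 0.203497.
Rearranging for μ₀: μ₀ = (μ_n·τ_n − τ_data·x̄)/τ₀ = (28.0143·0.203497 − 0.160944·30.9) / 0.042553 = 0.727656/0.042553 ≈ 17.1.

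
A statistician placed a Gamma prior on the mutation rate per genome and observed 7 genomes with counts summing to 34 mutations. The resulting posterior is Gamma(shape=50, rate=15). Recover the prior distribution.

Gamma(shape=16, rate=8)

Gamma–Poisson conjugacy: posterior shape = α + Σxᵢ, posterior rate = β + n.
So α = 50 − 34 = 16 and β = 15 − 7 = 8.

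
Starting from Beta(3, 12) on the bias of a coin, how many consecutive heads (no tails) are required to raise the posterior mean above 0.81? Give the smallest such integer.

After k heads and 0 tails the posterior is Beta(3+k, 12), with mean (3+k)/(3+12+k).
Set (3+k)/(15+k) > 0.81 and solve: k > (0.81·15 − 3)/(1 − 0.81) = 48.158.
The smallest integer exceeding 48.158 is 49, and checking k=49: (52)/(64) = 0.8125 > 0.81.

k = 49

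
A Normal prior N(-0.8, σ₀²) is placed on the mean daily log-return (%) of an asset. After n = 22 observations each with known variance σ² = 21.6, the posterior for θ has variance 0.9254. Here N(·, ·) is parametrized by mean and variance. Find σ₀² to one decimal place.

σ₀² = 16.1

Posterior precision equals prior precision plus data precision: 1/σ_n² = 1/σ₀² + n/σ².
So 1/σ₀² = 1/0.9254 − 22/21.6 = 1.080614 − 1.018519 = 0.062095.
Hence σ₀² = 1/0.062095 ≈ 16.1.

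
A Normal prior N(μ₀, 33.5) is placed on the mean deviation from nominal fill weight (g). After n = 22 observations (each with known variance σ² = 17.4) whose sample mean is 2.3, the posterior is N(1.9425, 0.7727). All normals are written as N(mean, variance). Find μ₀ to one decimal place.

μ₀ = -13.2

The posterior mean is a precision-weighted average: μ_n = (τ₀μ₀ + τ_data·x̄)/(τ₀+τ_data), with τ₀=1/σ₀² and τ_data=n/σ².
Here τ₀ = 1/33.5 = 0.029851 and τ_data = 22/17.4 = 1.264368, so τ_n = 1.294219.
Rearranging for μ₀: μ₀ = (μ_n·τ_n − τ_data·x̄)/τ₀ = (1.9425·1.294219 − 1.264368·2.3) / 0.029851 = -0.394026/0.029851 ≈ -13.2.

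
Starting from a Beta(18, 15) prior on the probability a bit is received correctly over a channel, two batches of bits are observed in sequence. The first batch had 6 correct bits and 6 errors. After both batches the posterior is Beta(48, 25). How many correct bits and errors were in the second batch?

24 correct bits and 4 errors

Because Beta–binomial updating is additive in the counts, the combined data contributed (α_post−α_prior, β_post−β_prior) successes and failures.
Total across both batches: 48−18=30 correct bits, 25−15=10 errors.
Subtract the first batch: 30−6=24 correct bits and 10−6=4 errors.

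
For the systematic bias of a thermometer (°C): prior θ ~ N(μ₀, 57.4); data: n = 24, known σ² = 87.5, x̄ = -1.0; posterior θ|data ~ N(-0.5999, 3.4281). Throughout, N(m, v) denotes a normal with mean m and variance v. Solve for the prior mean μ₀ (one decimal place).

μ₀ = 5.7

The posterior mean is a precision-weighted average: μ_n = (τ₀μ₀ + τ_data·x̄)/(τ₀+τ_data), with τ₀=1/σ₀² and τ_data=n/σ².
Here τ₀ = 1/57.4 = 0.017422 and τ_data = 24/87.5 = 0.274286, so τ_n = 0.291708.
Rearranging for μ₀: μ₀ = (μ_n·τ_n − τ_data·x̄)/τ₀ = (-0.5999·0.291708 − 0.274286·-1.0) / 0.017422 = 0.099290/0.017422 ≈ 5.7.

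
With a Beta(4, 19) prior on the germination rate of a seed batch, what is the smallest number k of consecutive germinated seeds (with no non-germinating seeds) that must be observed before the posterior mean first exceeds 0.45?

After k germinated seeds and 0 non-germinating seeds the posterior is Beta(4+k, 19), with mean (4+k)/(4+19+k).
Set (4+k)/(23+k) > 0.45 and solve: k > (0.45·23 − 4)/(1 − 0.45) = 11.545.
The smallest integer exceeding 11.545 is 12.

k = 12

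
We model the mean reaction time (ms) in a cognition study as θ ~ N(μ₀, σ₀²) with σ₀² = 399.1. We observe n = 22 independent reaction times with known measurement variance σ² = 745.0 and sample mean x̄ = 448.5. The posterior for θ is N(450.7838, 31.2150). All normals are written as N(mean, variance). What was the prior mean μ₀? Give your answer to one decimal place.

With known observation variance, the Normal–Normal posterior has precision τ_n = τ₀ + n/σ² and mean μ_n = (τ₀μ₀ + (n/σ²)x̄)/τ_n.
Here τ₀ = 1/399.1 = 0.002506 and τ_data = 22/745.0 = 0.029530, so τ_n = 0.032036.
Rearranging for μ₀: μ₀ = (μ_n·τ_n − τ_data·x̄)/τ₀ = (450.7838·0.032036 − 0.029530·448.5) / 0.002506 = 1.197105/0.002506 ≈ 477.7.

μ₀ = 477.7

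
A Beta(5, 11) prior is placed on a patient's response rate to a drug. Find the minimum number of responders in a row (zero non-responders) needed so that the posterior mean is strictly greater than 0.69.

k = 20

After k responders and 0 non-responders the posterior is Beta(5+k, 11), with mean (5+k)/(5+11+k).
Set (5+k)/(16+k) > 0.69 and solve: k > (0.69·16 − 5)/(1 − 0.69) = 19.484.
The smallest integer exceeding 19.484 is 20, and checking k=20: (25)/(36) = 0.6944 > 0.69.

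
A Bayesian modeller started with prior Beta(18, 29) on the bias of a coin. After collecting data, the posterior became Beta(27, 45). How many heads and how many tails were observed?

9 heads and 16 tails

Beta is conjugate to the binomial likelihood: posterior = Beta(a+s, b+f).
Match parameters: s=27−18=9, f=45−29=16.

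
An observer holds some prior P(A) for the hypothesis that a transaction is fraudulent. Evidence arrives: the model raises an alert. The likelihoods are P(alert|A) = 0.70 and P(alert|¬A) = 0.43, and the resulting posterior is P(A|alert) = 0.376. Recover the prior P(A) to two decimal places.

P(A) = 0.27

In odds form, posterior odds = prior odds × likelihood ratio, so prior odds = posterior odds ÷ LR.
Posterior odds = 0.376/(1−0.376) = 0.6026. LR = 0.70/0.43 = 1.6279.
Prior odds = 0.6026/1.6279 = 0.3702, so P(A) = 0.3702/(1+0.3702) ≈ 0.27.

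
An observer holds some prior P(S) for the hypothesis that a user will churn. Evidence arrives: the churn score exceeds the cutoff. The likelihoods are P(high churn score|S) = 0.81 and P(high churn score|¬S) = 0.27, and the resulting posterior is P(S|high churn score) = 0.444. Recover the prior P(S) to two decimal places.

In odds form, posterior odds = prior odds × likelihood ratio, so prior odds = posterior odds ÷ LR.
Posterior odds = 0.444/(1−0.444) = 0.7986. LR = 0.81/0.27 = 3.0000.
Prior odds = 0.7986/3.0000 = 0.2662, so P(S) = 0.2662/(1+0.2662) ≈ 0.21.

P(S) = 0.21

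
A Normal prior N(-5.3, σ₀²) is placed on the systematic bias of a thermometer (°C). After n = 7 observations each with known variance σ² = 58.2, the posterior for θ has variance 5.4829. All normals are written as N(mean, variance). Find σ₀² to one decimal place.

σ₀² = 16.1

Posterior precision equals prior precision plus data precision: 1/σ_n² = 1/σ₀² + n/σ².
So 1/σ₀² = 1/5.4829 − 7/58.2 = 0.182385 − 0.120275 = 0.062110.
Hence σ₀² = 1/0.062110 ≈ 16.1.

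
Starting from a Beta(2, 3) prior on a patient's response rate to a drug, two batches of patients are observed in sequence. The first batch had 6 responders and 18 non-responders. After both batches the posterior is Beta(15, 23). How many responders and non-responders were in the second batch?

7 responders and 2 non-responders

Because Beta–binomial updating is additive in the counts, the combined data contributed (α_post−α_prior, β_post−β_prior) successes and failures.
Total across both batches: 15−2=13 responders, 23−3=20 non-responders.
Subtract the first batch: 13−6=7 responders and 20−18=2 non-responders.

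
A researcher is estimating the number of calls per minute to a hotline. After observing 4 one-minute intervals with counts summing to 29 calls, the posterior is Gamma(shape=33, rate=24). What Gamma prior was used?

A Gamma(α, β) prior (rate parametrization) on a Poisson rate with n observations summing to S gives posterior Gamma(α+S, β+n).
So α = 33 − 29 = 4 and β = 24 − 4 = 20.

Gamma(shape=4, rate=20)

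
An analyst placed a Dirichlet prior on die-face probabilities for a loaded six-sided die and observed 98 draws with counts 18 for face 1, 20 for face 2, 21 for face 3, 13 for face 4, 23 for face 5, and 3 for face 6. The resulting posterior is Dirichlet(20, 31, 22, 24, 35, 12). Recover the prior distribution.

Dirichlet(2, 11, 1, 11, 12, 9)

For a Dirichlet(α) prior with multinomial counts c, the posterior is Dirichlet(α + c) componentwise.
Subtract each count from the matching posterior parameter: 20−18=2, 31−20=11, 22−21=1, 24−13=11, 35−23=12, 12−3=9.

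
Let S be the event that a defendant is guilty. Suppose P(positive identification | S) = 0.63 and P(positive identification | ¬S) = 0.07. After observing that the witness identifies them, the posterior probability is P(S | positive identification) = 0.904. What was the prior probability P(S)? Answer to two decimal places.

In odds form, posterior odds = prior odds × likelihood ratio, so prior odds = posterior odds ÷ LR.
Posterior odds = 0.904/(1−0.904) = 9.4167. LR = 0.63/0.07 = 9.0000.
Prior odds = 9.4167/9.0000 = 1.0463, so P(S) = 1.0463/(1+1.0463) ≈ 0.51.

P(S) = 0.51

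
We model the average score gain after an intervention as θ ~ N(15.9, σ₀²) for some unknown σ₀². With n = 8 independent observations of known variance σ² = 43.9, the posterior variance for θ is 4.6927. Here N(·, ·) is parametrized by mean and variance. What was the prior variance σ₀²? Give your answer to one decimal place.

For the Normal–Normal model with known σ², precisions add: τ_n = τ₀ + n/σ².
So 1/σ₀² = 1/4.6927 − 8/43.9 = 0.213097 − 0.182232 = 0.030865.
Hence σ₀² = 1/0.030865 ≈ 32.4.

σ₀² = 32.4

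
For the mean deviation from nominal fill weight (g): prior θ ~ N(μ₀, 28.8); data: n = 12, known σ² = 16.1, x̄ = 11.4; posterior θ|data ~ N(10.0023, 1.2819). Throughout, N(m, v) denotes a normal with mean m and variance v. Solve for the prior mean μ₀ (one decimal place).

The posterior mean is a precision-weighted average: μ_n = (τ₀μ₀ + τ_data·x̄)/(τ₀+τ_data), with τ₀=1/σ₀² and τ_data=n/σ².
Here τ₀ = 1/28.8 = 0.034722 and τ_data = 12/16.1 = 0.745342, so τ_n = 0.780064.
Rearranging for μ₀: μ₀ = (μ_n·τ_n − τ_data·x̄)/τ₀ = (10.0023·0.780064 − 0.745342·11.4) / 0.034722 = -0.694465/0.034722 ≈ -20.0.

μ₀ = -20.0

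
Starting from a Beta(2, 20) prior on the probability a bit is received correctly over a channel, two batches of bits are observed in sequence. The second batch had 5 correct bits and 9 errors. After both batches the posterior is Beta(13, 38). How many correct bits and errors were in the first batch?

6 correct bits and 9 errors

Because Beta–binomial updating is additive in the counts, the combined data contributed (α_post−α_prior, β_post−β_prior) successes and failures.
Total across both batches: 13−2=11 correct bits, 38−20=18 errors.
Subtract the second batch: 11−5=6 correct bits and 18−9=9 errors.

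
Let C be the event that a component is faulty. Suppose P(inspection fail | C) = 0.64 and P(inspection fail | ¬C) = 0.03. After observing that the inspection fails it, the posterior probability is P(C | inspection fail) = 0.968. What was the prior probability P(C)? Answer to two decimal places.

P(C) = 0.59

In odds form, posterior odds = prior odds × likelihood ratio, so prior odds = posterior odds ÷ LR.
Posterior odds = 0.968/(1−0.968) = 30.2500. LR = 0.64/0.03 = 21.3333.
Prior odds = 30.2500/21.3333 = 1.4180, so P(C) = 1.4180/(1+1.4180) ≈ 0.59.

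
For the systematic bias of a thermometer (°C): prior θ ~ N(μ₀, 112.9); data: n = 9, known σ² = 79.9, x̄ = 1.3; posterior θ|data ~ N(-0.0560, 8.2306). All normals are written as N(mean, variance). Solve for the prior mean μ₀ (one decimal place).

With known observation variance, the Normal–Normal posterior has precision τ_n = τ₀ + n/σ² and mean μ_n = (τ₀μ₀ + (n/σ²)x̄)/τ_n.
Here τ₀ = 1/112.9 = 0.008857 and τ_data = 9/79.9 = 0.112641, so τ_n = 0.121498.
Rearranging for μ₀: μ₀ = (μ_n·τ_n − τ_data·x̄)/τ₀ = (-0.0560·0.121498 − 0.112641·1.3) / 0.008857 = -0.153237/0.008857 ≈ -17.3.

μ₀ = -17.3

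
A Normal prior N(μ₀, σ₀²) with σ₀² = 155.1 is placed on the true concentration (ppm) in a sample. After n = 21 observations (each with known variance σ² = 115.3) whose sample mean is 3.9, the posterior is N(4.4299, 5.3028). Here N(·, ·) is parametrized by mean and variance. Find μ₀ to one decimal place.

The posterior mean is a precision-weighted average: μ_n = (τ₀μ₀ + τ_data·x̄)/(τ₀+τ_data), with τ₀=1/σ₀² and τ_data=n/σ².
Here τ₀ = 1/155.1 = 0.006447 and τ_data = 21/115.3 = 0.182134, so τ_n = 0.188581.
Rearranging for μ₀: μ₀ = (μ_n·τ_n − τ_data·x̄)/τ₀ = (4.4299·0.188581 − 0.182134·3.9) / 0.006447 = 0.125072/0.006447 ≈ 19.4.

μ₀ = 19.4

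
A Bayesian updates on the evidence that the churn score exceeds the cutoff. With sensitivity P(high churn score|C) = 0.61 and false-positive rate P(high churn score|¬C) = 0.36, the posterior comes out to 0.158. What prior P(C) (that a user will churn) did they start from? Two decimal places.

Bayes' rule in odds form gives O(C|E) = O(C)·[P(E|C)/P(E|¬C)], hence O(C) = O(C|E)/LR.
Posterior odds = 0.158/(1−0.158) = 0.1876. LR = 0.61/0.36 = 1.6944.
Prior odds = 0.1876/1.6944 = 0.1107, so P(C) = 0.1107/(1+0.1107) ≈ 0.10.

P(C) = 0.10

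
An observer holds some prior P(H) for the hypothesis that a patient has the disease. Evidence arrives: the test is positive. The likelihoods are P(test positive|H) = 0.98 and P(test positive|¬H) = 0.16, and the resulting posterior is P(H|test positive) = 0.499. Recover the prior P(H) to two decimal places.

P(H) = 0.14

In odds form, posterior odds = prior odds × likelihood ratio, so prior odds = posterior odds ÷ LR.
Posterior odds = 0.499/(1−0.499) = 0.9960. LR = 0.98/0.16 = 6.1250.
Prior odds = 0.9960/6.1250 = 0.1626, so P(H) = 0.1626/(1+0.1626) ≈ 0.14.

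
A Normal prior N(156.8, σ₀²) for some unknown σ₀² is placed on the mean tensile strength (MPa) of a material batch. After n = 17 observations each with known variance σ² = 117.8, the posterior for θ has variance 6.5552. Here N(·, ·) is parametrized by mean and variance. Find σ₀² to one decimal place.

For the Normal–Normal model with known σ², precisions add: τ_n = τ₀ + n/σ².
So 1/σ₀² = 1/6.5552 − 17/117.8 = 0.152551 − 0.144312 = 0.008239.
Hence σ₀² = 1/0.008239 ≈ 121.4.

σ₀² = 121.4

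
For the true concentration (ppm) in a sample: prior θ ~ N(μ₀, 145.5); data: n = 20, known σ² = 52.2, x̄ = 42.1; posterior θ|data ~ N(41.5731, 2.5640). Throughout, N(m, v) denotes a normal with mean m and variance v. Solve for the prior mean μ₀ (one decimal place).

μ₀ = 12.2

The posterior mean is a precision-weighted average: μ_n = (τ₀μ₀ + τ_data·x̄)/(τ₀+τ_data), with τ₀=1/σ₀² and τ_data=n/σ².
Here τ₀ = 1/145.5 = 0.006873 and τ_data = 20/52.2 = 0.383142, so τ_n = 0.390015.
Rearranging for μ₀: μ₀ = (μ_n·τ_n − τ_data·x̄)/τ₀ = (41.5731·0.390015 − 0.383142·42.1) / 0.006873 = 0.083854/0.006873 ≈ 12.2.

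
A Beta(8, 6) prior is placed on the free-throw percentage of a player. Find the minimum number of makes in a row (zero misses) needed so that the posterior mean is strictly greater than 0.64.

k = 3

After k makes and 0 misses the posterior is Beta(8+k, 6), with mean (8+k)/(8+6+k).
Set (8+k)/(14+k) > 0.64 and solve: k > (0.64·14 − 8)/(1 − 0.64) = 2.667.
The smallest integer exceeding 2.667 is 3, and checking k=3: (11)/(17) = 0.6471 > 0.64.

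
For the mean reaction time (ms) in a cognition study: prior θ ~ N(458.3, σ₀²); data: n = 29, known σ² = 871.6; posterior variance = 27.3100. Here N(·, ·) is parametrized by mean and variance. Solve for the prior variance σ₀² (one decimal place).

σ₀² = 299.0

For the Normal–Normal model with known σ², precisions add: τ_n = τ₀ + n/σ².
So 1/σ₀² = 1/27.3100 − 29/871.6 = 0.036617 − 0.033272 = 0.003345.
Hence σ₀² = 1/0.003345 ≈ 299.0.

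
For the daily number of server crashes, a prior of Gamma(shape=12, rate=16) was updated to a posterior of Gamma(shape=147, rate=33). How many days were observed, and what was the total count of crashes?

Gamma–Poisson conjugacy: posterior shape = α + Σxᵢ, posterior rate = β + n.
Matching: Σxᵢ = 147 − 12 = 135 and n = 33 − 16 = 17.

n = 17 days with total 135 crashes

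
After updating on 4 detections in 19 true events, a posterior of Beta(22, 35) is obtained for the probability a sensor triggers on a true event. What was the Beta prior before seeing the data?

Beta(18, 20)

A Beta(a, b) prior with s successes and f failures in binomial data gives a Beta(a+s, b+f) posterior.
So a = 22 − 4 = 18 and b = 35 − 15 = 20.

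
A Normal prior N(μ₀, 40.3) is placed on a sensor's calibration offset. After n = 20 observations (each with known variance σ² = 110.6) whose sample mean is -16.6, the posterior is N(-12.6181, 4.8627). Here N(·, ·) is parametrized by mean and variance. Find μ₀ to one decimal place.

The posterior mean is a precision-weighted average: μ_n = (τ₀μ₀ + τ_data·x̄)/(τ₀+τ_data), with τ₀=1/σ₀² and τ_data=n/σ².
Here τ₀ = 1/40.3 = 0.024814 and τ_data = 20/110.6 = 0.180832, so τ_n = 0.205646.
Rearranging for μ₀: μ₀ = (μ_n·τ_n − τ_data·x̄)/τ₀ = (-12.6181·0.205646 − 0.180832·-16.6) / 0.024814 = 0.406949/0.024814 ≈ 16.4.

μ₀ = 16.4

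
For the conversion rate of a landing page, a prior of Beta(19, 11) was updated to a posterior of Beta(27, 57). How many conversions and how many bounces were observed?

Beta is conjugate to the binomial likelihood: posterior = Beta(α+s, β+f).
So s = 27 − 19 = 8 and f = 57 − 11 = 46.

8 conversions and 46 bounces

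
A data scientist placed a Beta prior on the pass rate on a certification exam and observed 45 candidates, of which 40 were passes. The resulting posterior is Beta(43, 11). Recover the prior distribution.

Beta is conjugate to the binomial likelihood: posterior = Beta(α+s, β+f).
Subtract the data counts: 43−40=3, 11−5=6.

Beta(3, 6)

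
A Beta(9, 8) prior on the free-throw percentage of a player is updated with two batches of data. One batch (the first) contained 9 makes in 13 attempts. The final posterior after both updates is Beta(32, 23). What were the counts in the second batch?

14 makes and 11 misses

Because Beta–binomial updating is additive in the counts, the combined data contributed (α_post−α_prior, β_post−β_prior) successes and failures.
Total across both batches: 32−9=23 makes, 23−8=15 misses.
Subtract the first batch: 23−9=14 makes and 15−4=11 misses.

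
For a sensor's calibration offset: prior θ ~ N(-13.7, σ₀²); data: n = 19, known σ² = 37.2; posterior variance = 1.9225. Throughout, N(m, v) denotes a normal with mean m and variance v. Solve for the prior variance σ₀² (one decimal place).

σ₀² = 106.3

For the Normal–Normal model with known σ², precisions add: τ_n = τ₀ + n/σ².
So 1/σ₀² = 1/1.9225 − 19/37.2 = 0.520156 − 0.510753 = 0.009403.
Hence σ₀² = 1/0.009403 ≈ 106.3.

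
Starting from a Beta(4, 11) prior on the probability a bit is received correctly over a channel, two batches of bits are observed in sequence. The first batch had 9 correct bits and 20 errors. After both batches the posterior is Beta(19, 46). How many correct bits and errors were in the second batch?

6 correct bits and 15 errors

Because Beta–binomial updating is additive in the counts, the combined data contributed (α_post−α_prior, β_post−β_prior) successes and failures.
Total across both batches: 19−4=15 correct bits, 46−11=35 errors.
Subtract the first batch: 15−9=6 correct bits and 35−20=15 errors.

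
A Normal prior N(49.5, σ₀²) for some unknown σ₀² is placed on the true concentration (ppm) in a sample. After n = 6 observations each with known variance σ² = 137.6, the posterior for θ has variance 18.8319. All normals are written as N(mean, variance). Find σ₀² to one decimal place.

Posterior precision equals prior precision plus data precision: 1/σ_n² = 1/σ₀² + n/σ².
So 1/σ₀² = 1/18.8319 − 6/137.6 = 0.053101 − 0.043605 = 0.009496.
Hence σ₀² = 1/0.009496 ≈ 105.3.

σ₀² = 105.3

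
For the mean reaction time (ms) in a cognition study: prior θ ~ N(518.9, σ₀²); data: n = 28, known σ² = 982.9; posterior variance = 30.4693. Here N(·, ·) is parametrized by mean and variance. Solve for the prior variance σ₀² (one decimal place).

Posterior precision equals prior precision plus data precision: 1/σ_n² = 1/σ₀² + n/σ².
So 1/σ₀² = 1/30.4693 − 28/982.9 = 0.032820 − 0.028487 = 0.004333.
Hence σ₀² = 1/0.004333 ≈ 230.8.

σ₀² = 230.8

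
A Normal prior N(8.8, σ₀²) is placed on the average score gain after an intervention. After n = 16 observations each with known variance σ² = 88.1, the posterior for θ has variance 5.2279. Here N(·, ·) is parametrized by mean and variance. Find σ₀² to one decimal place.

σ₀² = 103.4

Posterior precision equals prior precision plus data precision: 1/σ_n² = 1/σ₀² + n/σ².
So 1/σ₀² = 1/5.2279 − 16/88.1 = 0.191281 − 0.181612 = 0.009669.
Hence σ₀² = 1/0.009669 ≈ 103.4.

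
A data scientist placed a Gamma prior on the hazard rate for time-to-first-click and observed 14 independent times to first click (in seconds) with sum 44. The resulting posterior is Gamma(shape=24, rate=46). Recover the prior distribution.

For an exponential likelihood with a Gamma(α, β) prior on the rate, n observations with total T give posterior Gamma(α+n, β+T).
So α = 24 − 14 = 10 and β = 46 − 44 = 2.

Gamma(shape=10, rate=2)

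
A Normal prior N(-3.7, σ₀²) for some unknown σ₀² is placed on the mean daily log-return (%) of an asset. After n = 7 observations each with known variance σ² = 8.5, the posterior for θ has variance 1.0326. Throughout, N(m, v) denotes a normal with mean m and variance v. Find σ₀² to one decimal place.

For the Normal–Normal model with known σ², precisions add: τ_n = τ₀ + n/σ².
So 1/σ₀² = 1/1.0326 − 7/8.5 = 0.968429 − 0.823529 = 0.144900.
Hence σ₀² = 1/0.144900 ≈ 6.9.

σ₀² = 6.9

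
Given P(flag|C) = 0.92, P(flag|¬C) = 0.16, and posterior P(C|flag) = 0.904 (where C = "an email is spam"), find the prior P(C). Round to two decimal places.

Bayes' rule in odds form gives O(C|E) = O(C)·[P(E|C)/P(E|¬C)], hence O(C) = O(C|E)/LR.
Posterior odds = 0.904/(1−0.904) = 9.4167. LR = 0.92/0.16 = 5.7500.
Prior odds = 9.4167/5.7500 = 1.6377, so P(C) = 1.6377/(1+1.6377) ≈ 0.62.

P(C) = 0.62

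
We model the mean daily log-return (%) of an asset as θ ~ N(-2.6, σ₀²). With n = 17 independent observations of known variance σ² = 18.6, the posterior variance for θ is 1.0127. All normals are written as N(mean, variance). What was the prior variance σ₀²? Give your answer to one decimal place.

σ₀² = 13.6

For the Normal–Normal model with known σ², precisions add: τ_n = τ₀ + n/σ².
So 1/σ₀² = 1/1.0127 − 17/18.6 = 0.987459 − 0.913978 = 0.073481.
Hence σ₀² = 1/0.073481 ≈ 13.6.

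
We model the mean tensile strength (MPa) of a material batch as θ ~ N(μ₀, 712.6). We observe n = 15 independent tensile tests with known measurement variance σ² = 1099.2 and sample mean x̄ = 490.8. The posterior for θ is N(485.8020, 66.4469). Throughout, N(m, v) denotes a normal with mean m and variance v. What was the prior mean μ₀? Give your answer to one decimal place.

The posterior mean is a precision-weighted average: μ_n = (τ₀μ₀ + τ_data·x̄)/(τ₀+τ_data), with τ₀=1/σ₀² and τ_data=n/σ².
Here τ₀ = 1/712.6 = 0.001403 and τ_data = 15/1099.2 = 0.013646, so τ_n = 0.015049.
Rearranging for μ₀: μ₀ = (μ_n·τ_n − τ_data·x̄)/τ₀ = (485.8020·0.015049 − 0.013646·490.8) / 0.001403 = 0.613377/0.001403 ≈ 437.2.

μ₀ = 437.2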